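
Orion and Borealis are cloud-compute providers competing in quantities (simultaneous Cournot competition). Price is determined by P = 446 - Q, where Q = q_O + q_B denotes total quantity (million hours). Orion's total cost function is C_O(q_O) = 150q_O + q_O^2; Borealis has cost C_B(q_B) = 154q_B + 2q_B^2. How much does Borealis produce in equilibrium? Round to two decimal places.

Orion's profit: π_O = (446 - Q)q_O - (150q_O + q_O²). Setting ∂π_O/∂q_O = 0: 296 - 4q_O - (q_B) = 0.
Borealis's first-order condition: 292 - 6q_B - (q_O) = 0.
Rearranging gives the reaction functions q_O = (296 - q_B)/4 and q_B = (292 - q_O)/6.
Solving the pair: q_O = 1484/23, q_B = 872/23.

37.91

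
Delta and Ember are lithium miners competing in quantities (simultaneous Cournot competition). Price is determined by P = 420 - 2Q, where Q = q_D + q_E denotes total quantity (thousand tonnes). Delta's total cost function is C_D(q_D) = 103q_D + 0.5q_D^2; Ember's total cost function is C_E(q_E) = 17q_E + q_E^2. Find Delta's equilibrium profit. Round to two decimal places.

4442.37

Delta's profit: π_D = (420 - 2Q)q_D - (103q_D + (1/2)q_D²). Setting ∂π_D/∂q_D = 0: 317 - 5q_D - 2(q_E) = 0.
Ember's profit: π_E = (420 - 2Q)q_E - (17q_E + q_E²). Setting ∂π_E/∂q_E = 0: 403 - 6q_E - 2(q_D) = 0.
Rearranging gives the reaction functions q_D = (317 - 2q_E)/5 and q_E = (403 - 2q_D)/6.
Substituting one into the other gives q_D = 548/13 and q_E = 1381/26.
Price P = 420 - 2·95.2692 = 229.4615.
Delta's profit: 229.4615·(548/13) - 103·(548/13) - (1/2)(548/13)² = 4442.3669.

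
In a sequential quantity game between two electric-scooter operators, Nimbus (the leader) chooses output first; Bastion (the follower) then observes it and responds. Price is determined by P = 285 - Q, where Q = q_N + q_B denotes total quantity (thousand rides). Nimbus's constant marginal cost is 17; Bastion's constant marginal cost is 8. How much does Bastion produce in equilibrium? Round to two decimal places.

73.75

Solve by backward induction. Given q_N, the follower Bastion maximises π_B = (285 - q_N - q_B)q_B - 8q_B.
Setting the follower's marginal profit to zero, 277 - q_N - 2q_B = 0, i.e. q_B = (277 - q_N)/2.
Nimbus substitutes q_B(q_N) into its own profit: π_N = q_N(285 - q_N - (277 - q_N)/2) - 17q_N = (293/2 - (1/2)q_N)q_N - 17q_N.
Maximising: ∂π_N/∂q_N = 259/2 - q_N = 0, giving q_N = 259/2.
Then q_B = (277 - 259/2)/2 = 295/4.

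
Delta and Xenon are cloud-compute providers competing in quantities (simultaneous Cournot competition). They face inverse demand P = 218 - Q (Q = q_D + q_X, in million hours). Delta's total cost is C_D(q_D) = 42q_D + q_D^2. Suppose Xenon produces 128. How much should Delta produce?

12

With the rival's output fixed at 128, Delta's profit is π_D = (218 - 128 - q_D)q_D - (42q_D + q_D²) = (90 - q_D)q_D - (42q_D + q_D²).
∂π_D/∂q_D = 48 - 4q_D = 0, so q_D = 12.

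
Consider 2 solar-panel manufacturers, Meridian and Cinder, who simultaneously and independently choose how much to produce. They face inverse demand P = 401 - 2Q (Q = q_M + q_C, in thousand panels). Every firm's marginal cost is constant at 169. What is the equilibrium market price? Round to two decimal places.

Each firm earns π_i = (401 - 2Q)q_i - 169q_i.
Setting ∂π_i/∂q_i = 0 with rivals' quantities fixed: 232 - 4q_i - 2q_j = 0.
By symmetry each firm produces the same amount; substituting q_j = q_i yields q_i = 232/6 = 116/3.
Total output Q = 232/3, so price P = 401 - 2·(232/3) = 739/3.

246.33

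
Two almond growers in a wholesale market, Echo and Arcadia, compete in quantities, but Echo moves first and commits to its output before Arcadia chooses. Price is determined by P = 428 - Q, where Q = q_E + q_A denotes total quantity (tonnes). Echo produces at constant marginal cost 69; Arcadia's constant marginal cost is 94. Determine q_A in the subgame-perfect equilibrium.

Solve by backward induction. Given q_E, the follower Arcadia maximises π_A = (428 - q_E - q_A)q_A - 94q_A.
Setting the follower's marginal profit to zero, 334 - q_E - 2q_A = 0, i.e. q_A = (334 - q_E)/2.
The leader anticipates this reaction. Substituting into P = 428 - Q gives P = 261 - (1/2)q_E, so π_E = (261 - (1/2)q_E)q_E - 69q_E.
The leader's first-order condition 192 - q_E = 0 yields q_E = 192.
Then q_A = (334 - 192)/2 = 71.

71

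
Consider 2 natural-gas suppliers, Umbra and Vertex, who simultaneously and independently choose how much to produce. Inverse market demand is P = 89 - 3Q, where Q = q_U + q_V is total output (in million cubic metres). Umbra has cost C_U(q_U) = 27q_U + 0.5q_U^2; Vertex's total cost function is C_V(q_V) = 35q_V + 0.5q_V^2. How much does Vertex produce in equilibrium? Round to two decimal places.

4.80

Umbra's profit: π_U = (89 - 3Q)q_U - (27q_U + (1/2)q_U²). Setting ∂π_U/∂q_U = 0: 62 - 7q_U - 3(q_V) = 0.
Vertex's first-order condition: 54 - 7q_V - 3(q_U) = 0.
So q_U = (62 - 3q_V)/7 and q_V = (54 - 3q_U)/7.
Solving the pair: q_U = 34/5, q_V = 24/5.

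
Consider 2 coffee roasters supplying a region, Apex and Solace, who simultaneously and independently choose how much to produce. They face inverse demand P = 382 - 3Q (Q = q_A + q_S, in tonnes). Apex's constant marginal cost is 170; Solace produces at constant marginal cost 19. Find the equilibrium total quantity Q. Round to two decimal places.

Apex's profit: π_A = (382 - 3Q)q_A - (170q_A). Setting ∂π_A/∂q_A = 0: 212 - 6q_A - 3(q_S) = 0.
Solace's profit: π_S = (382 - 3Q)q_S - (19q_S). Setting ∂π_S/∂q_S = 0: 363 - 6q_S - 3(q_A) = 0.
Rearranging gives the reaction functions q_A = (212 - 3q_S)/6 and q_S = (363 - 3q_A)/6.
Substituting one into the other gives q_A = 61/9 and q_S = 514/9.
Total output Q = 61/9 + 514/9 = 575/9.

63.89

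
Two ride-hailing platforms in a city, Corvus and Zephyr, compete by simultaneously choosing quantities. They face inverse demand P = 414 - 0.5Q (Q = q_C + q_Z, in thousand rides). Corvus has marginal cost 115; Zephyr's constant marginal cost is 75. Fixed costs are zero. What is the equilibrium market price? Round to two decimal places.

Corvus's profit: π_C = (414 - 0.5Q)q_C - (115q_C). Setting ∂π_C/∂q_C = 0: 299 - q_C - (1/2)(q_Z) = 0.
Zephyr's profit: π_Z = (414 - 0.5Q)q_Z - (75q_Z). Setting ∂π_Z/∂q_Z = 0: 339 - q_Z - (1/2)(q_C) = 0.
Best responses: q_C = (299 - (1/2)q_Z), q_Z = (339 - (1/2)q_C).
Substituting one into the other gives q_C = 518/3 and q_Z = 758/3.
Total output Q = 1276/3, so price P = 414 - (1/2)·(1276/3) = 604/3.

201.33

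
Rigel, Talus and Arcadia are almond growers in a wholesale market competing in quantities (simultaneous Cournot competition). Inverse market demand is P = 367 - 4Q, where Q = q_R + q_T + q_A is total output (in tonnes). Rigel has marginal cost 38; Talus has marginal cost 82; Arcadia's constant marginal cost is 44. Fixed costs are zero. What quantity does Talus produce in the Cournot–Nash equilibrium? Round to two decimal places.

12.69

Rigel's profit: π_R = (367 - 4Q)q_R - (38q_R). Setting ∂π_R/∂q_R = 0: 329 - 8q_R - 4(q_T + q_A) = 0.
Talus's profit: π_T = (367 - 4Q)q_T - (82q_T). Setting ∂π_T/∂q_T = 0: 285 - 8q_T - 4(q_R + q_A) = 0.
Arcadia's profit: π_A = (367 - 4Q)q_A - (44q_A). Setting ∂π_A/∂q_A = 0: 323 - 8q_A - 4(q_R + q_T) = 0.
Adding the 3 first-order conditions: 937 − 16Q = 0, so Q = 937/16.
Back-substituting: q_R = (329 − 937/4)/4 = 379/16, q_T = (285 − 937/4)/4 = 203/16, q_A = (323 − 937/4)/4 = 355/16.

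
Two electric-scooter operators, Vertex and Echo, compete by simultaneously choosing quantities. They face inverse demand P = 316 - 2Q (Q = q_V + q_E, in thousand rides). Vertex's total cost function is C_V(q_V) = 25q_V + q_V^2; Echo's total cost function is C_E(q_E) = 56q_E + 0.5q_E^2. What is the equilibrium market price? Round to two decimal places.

168.85

Vertex's profit: π_V = (316 - 2Q)q_V - (25q_V + q_V²). Setting ∂π_V/∂q_V = 0: 291 - 6q_V - 2(q_E) = 0.
Echo's first-order condition: 260 - 5q_E - 2(q_V) = 0.
Rearranging gives the reaction functions q_V = (291 - 2q_E)/6 and q_E = (260 - 2q_V)/5.
Substituting one into the other gives q_V = 935/26 and q_E = 489/13.
Total output Q = 1913/26, so price P = 316 - 2·(1913/26) = 168.8462.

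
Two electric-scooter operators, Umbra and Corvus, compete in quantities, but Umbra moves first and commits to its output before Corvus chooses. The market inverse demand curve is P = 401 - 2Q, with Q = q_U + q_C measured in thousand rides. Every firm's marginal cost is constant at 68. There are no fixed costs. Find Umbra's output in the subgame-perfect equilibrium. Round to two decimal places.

Solve by backward induction. Given q_U, the follower Corvus maximises π_C = (401 - 2q_U - 2q_C)q_C - 68q_C.
Setting the follower's marginal profit to zero, 333 - 2q_U - 4q_C = 0, i.e. q_C = (333 - 2q_U)/4.
The leader anticipates this reaction. Substituting into P = 401 - 2Q gives P = 469/2 - q_U, so π_U = (469/2 - q_U)q_U - 68q_U.
Leader FOC: 333/2 - 2q_U = 0, so q_U = 333/4.
Then q_C = (333 - 2·(333/4))/4 = 333/8.

83.25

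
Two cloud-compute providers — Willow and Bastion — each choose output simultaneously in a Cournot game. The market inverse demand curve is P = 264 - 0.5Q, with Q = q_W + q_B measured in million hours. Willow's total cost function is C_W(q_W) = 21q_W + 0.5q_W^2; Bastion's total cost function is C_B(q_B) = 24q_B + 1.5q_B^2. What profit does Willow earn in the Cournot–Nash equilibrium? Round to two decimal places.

Willow's profit: π_W = (264 - 0.5Q)q_W - (21q_W + (1/2)q_W²). Setting ∂π_W/∂q_W = 0: 243 - 2q_W - (1/2)(q_B) = 0.
Bastion's first-order condition: 240 - 4q_B - (1/2)(q_W) = 0.
Best responses: q_W = (243 - (1/2)q_B)/2, q_B = (240 - (1/2)q_W)/4.
Solving the pair: q_W = 109.9355, q_B = 1434/31.
Price P = 264 - (1/2)·156.1935 = 185.9032.
Willow's profit: 185.9032·109.9355 - 21·109.9355 - (1/2)·109.9355² = 12085.8106.

12085.81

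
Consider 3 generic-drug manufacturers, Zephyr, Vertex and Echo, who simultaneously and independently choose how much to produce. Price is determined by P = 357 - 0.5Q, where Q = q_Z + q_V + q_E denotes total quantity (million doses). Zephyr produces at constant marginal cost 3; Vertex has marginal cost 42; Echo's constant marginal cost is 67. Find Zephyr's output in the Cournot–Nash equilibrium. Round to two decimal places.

Zephyr's profit: π_Z = (357 - 0.5Q)q_Z - (3q_Z). Setting ∂π_Z/∂q_Z = 0: 354 - q_Z - (1/2)(q_V + q_E) = 0.
Vertex's first-order condition: 315 - q_V - (1/2)(q_Z + q_E) = 0.
Echo's first-order condition: 290 - q_E - (1/2)(q_Z + q_V) = 0.
Summing all 3 equations gives 959 − 2Q = 0, hence Q = 959/2.
Back-substituting: q_Z = (354 − 959/4)/(1/2) = 457/2, q_V = (315 − 959/4)/(1/2) = 301/2, q_E = (290 − 959/4)/(1/2) = 201/2.

228.50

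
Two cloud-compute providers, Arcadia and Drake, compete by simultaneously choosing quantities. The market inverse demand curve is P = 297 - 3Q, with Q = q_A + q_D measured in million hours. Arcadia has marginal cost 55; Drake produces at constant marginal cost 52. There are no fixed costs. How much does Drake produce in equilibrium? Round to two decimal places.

Arcadia's profit: π_A = (297 - 3Q)q_A - (55q_A). Setting ∂π_A/∂q_A = 0: 242 - 6q_A - 3(q_D) = 0.
Drake's profit: π_D = (297 - 3Q)q_D - (52q_D). Setting ∂π_D/∂q_D = 0: 245 - 6q_D - 3(q_A) = 0.
Rearranging gives the reaction functions q_A = (242 - 3q_D)/6 and q_D = (245 - 3q_A)/6.
Solving the pair: q_A = 239/9, q_D = 248/9.

27.56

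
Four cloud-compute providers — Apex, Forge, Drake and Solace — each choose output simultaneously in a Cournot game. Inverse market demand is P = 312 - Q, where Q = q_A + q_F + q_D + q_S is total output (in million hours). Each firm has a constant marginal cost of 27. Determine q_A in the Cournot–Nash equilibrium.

A representative firm's profit is π_i = q_i(312 - Q) - 27q_i.
Setting ∂π_i/∂q_i = 0 with rivals' quantities fixed: 285 - 2q_i - Σ_{j≠i} q_j = 0.
By symmetry each firm produces the same amount; substituting Σ_{j≠i} q_j = 3q_i yields q_i = 285/5 = 57.

57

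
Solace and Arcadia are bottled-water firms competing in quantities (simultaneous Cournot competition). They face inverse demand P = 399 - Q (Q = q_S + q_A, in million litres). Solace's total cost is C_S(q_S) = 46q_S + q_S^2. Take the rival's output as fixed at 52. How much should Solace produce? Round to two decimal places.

75.25

With the rival's output fixed at 52, Solace's profit is π_S = (399 - 52 - q_S)q_S - (46q_S + q_S²) = (347 - q_S)q_S - (46q_S + q_S²).
∂π_S/∂q_S = 301 - 4q_S = 0, so q_S = 301/4.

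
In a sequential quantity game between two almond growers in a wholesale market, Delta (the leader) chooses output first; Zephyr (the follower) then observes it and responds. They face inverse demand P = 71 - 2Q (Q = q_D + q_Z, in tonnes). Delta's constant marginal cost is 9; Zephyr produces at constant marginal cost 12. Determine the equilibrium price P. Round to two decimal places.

25.25

The follower Zephyr best-responds to any q_D: π_Z = (71 - 2Q)q_Z - 12q_Z.
Follower FOC: 59 - 2q_D - 4q_Z = 0, so q_Z(q_D) = (59 - 2q_D)/4.
The leader anticipates this reaction. Substituting into P = 71 - 2Q gives P = 83/2 - q_D, so π_D = (83/2 - q_D)q_D - 9q_D.
The leader's first-order condition 65/2 - 2q_D = 0 yields q_D = 65/4.
Then q_Z = (59 - 2·(65/4))/4 = 53/8.
Total output Q = 183/8, so price P = 71 - 2·(183/8) = 101/4.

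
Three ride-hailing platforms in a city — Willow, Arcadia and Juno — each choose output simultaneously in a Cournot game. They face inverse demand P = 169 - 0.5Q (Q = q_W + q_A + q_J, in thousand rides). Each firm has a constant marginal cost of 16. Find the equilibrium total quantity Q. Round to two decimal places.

229.50

A representative firm's profit is π_i = q_i(169 - 0.5Q) - 16q_i.
First-order condition (treating rivals' output as given): 153 - q_i - (1/2)·Σ_{j≠i} q_j = 0.
By symmetry each firm produces the same amount; substituting Σ_{j≠i} q_j = 2q_i yields q_i = 153/2.
Total output Q = 153/2 + 153/2 + 153/2 = 459/2.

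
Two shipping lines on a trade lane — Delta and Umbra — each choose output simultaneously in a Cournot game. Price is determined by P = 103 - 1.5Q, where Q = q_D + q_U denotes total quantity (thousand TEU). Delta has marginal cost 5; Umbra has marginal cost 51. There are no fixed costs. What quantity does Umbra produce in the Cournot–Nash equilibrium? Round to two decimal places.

1.33

Delta's profit: π_D = (103 - 1.5Q)q_D - (5q_D). Setting ∂π_D/∂q_D = 0: 98 - 3q_D - (3/2)(q_U) = 0.
Umbra's first-order condition: 52 - 3q_U - (3/2)(q_D) = 0.
So q_D = (98 - (3/2)q_U)/3 and q_U = (52 - (3/2)q_D)/3.
Solving the pair: q_D = 32, q_U = 4/3.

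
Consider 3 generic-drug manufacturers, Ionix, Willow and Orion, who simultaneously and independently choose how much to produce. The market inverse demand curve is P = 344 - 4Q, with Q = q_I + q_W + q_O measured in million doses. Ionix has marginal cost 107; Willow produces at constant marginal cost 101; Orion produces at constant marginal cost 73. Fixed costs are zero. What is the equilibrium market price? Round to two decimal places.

156.25

Ionix's profit: π_I = (344 - 4Q)q_I - (107q_I). Setting ∂π_I/∂q_I = 0: 237 - 8q_I - 4(q_W + q_O) = 0.
Willow's first-order condition: 243 - 8q_W - 4(q_I + q_O) = 0.
Orion's profit: π_O = (344 - 4Q)q_O - (73q_O). Setting ∂π_O/∂q_O = 0: 271 - 8q_O - 4(q_I + q_W) = 0.
Summing all 3 equations gives 751 − 16Q = 0, hence Q = 751/16.
Back-substituting: q_I = (237 − 751/4)/4 = 197/16, q_W = (243 − 751/4)/4 = 221/16, q_O = (271 − 751/4)/4 = 333/16.
Total output Q = 751/16, so price P = 344 - 4·(751/16) = 625/4.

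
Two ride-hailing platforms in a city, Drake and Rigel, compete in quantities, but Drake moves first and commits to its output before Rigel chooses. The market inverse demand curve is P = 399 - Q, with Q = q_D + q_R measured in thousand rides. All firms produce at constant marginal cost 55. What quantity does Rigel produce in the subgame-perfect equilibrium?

86

Solve by backward induction. Given q_D, the follower Rigel maximises π_R = (399 - q_D - q_R)q_R - 55q_R.
Setting the follower's marginal profit to zero, 344 - q_D - 2q_R = 0, i.e. q_R = (344 - q_D)/2.
Drake substitutes q_R(q_D) into its own profit: π_D = q_D(399 - q_D - (344 - q_D)/2) - 55q_D = (227 - (1/2)q_D)q_D - 55q_D.
Maximising: ∂π_D/∂q_D = 172 - q_D = 0, giving q_D = 172.
Then q_R = (344 - 172)/2 = 86.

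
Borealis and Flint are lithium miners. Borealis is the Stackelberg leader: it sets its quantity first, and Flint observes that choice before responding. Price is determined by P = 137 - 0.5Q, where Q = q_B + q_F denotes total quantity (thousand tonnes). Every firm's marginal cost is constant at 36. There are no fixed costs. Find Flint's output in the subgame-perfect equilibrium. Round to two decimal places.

50.50

The follower Flint best-responds to any q_B: π_F = (137 - 0.5Q)q_F - 36q_F.
Follower FOC: 101 - (1/2)q_B - q_F = 0, so q_F(q_B) = (101 - (1/2)q_B).
The leader anticipates this reaction. Substituting into P = 137 - 0.5Q gives P = 173/2 - (1/4)q_B, so π_B = (173/2 - (1/4)q_B)q_B - 36q_B.
The leader's first-order condition 101/2 - (1/2)q_B = 0 yields q_B = 101.
Then q_F = (101 - (1/2)·101) = 101/2.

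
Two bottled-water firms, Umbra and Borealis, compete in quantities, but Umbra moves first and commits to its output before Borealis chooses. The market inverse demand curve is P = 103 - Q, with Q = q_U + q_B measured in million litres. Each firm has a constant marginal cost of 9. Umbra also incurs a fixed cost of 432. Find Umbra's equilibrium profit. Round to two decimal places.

672.50

Solve by backward induction. Given q_U, the follower Borealis maximises π_B = (103 - q_U - q_B)q_B - 9q_B.
∂π_B/∂q_B = 94 - q_U - 2q_B = 0 gives the reaction function q_B = (94 - q_U)/2.
Umbra substitutes q_B(q_U) into its own profit: π_U = q_U(103 - q_U - (94 - q_U)/2) - 9q_U = (56 - (1/2)q_U)q_U - 9q_U.
Leader FOC: 47 - q_U = 0, so q_U = 47.
Then q_B = (94 - 47)/2 = 47/2.
Price P = 103 - 141/2 = 65/2.
Umbra's profit: (65/2 - 9)·47 - 432 = 1345/2.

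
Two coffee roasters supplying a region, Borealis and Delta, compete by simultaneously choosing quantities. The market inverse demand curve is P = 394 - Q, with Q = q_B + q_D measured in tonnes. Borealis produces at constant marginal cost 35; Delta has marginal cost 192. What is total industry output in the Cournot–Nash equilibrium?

187

Borealis's profit: π_B = (394 - Q)q_B - (35q_B). Setting ∂π_B/∂q_B = 0: 359 - 2q_B - (q_D) = 0.
Delta's profit: π_D = (394 - Q)q_D - (192q_D). Setting ∂π_D/∂q_D = 0: 202 - 2q_D - (q_B) = 0.
So q_B = (359 - q_D)/2 and q_D = (202 - q_B)/2.
Substituting one into the other gives q_B = 172 and q_D = 15.
Total output Q = 172 + 15 = 187.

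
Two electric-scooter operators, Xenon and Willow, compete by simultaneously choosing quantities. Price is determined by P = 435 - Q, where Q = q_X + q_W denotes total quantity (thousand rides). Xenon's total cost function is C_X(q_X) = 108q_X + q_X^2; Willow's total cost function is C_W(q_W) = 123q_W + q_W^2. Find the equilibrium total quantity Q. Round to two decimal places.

Xenon's profit: π_X = (435 - Q)q_X - (108q_X + q_X²). Setting ∂π_X/∂q_X = 0: 327 - 4q_X - (q_W) = 0.
Willow's profit: π_W = (435 - Q)q_W - (123q_W + q_W²). Setting ∂π_W/∂q_W = 0: 312 - 4q_W - (q_X) = 0.
So q_X = (327 - q_W)/4 and q_W = (312 - q_X)/4.
Solving the pair: q_X = 332/5, q_W = 307/5.
Total output Q = 332/5 + 307/5 = 639/5.

127.80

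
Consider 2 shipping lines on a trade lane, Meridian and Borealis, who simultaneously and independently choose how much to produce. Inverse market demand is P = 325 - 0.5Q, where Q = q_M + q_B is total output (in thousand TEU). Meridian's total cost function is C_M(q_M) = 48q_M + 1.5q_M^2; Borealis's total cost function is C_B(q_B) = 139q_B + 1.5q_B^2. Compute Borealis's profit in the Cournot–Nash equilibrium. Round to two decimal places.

Meridian's profit: π_M = (325 - 0.5Q)q_M - (48q_M + (3/2)q_M²). Setting ∂π_M/∂q_M = 0: 277 - 4q_M - (1/2)(q_B) = 0.
Borealis's first-order condition: 186 - 4q_B - (1/2)(q_M) = 0.
Rearranging gives the reaction functions q_M = (277 - (1/2)q_B)/4 and q_B = (186 - (1/2)q_M)/4.
Substituting one into the other gives q_M = 580/9 and q_B = 346/9.
Price P = 325 - (1/2)·(926/9) = 273.5556.
Borealis's profit: 273.5556·(346/9) - 139·(346/9) - (3/2)(346/9)² = 2955.9506.

2955.95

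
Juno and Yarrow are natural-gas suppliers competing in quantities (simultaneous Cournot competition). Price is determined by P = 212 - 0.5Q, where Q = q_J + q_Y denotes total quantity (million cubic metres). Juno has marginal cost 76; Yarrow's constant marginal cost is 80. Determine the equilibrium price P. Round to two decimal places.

Juno's profit: π_J = (212 - 0.5Q)q_J - (76q_J). Setting ∂π_J/∂q_J = 0: 136 - q_J - (1/2)(q_Y) = 0.
Yarrow's first-order condition: 132 - q_Y - (1/2)(q_J) = 0.
Best responses: q_J = (136 - (1/2)q_Y), q_Y = (132 - (1/2)q_J).
Solving the pair: q_J = 280/3, q_Y = 256/3.
Total output Q = 536/3, so price P = 212 - (1/2)·(536/3) = 368/3.

122.67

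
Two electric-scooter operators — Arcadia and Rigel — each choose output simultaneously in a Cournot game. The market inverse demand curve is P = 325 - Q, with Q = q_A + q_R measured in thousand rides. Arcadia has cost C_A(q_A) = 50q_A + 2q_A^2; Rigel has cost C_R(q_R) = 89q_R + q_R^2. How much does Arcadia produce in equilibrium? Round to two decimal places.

37.57

Arcadia's profit: π_A = (325 - Q)q_A - (50q_A + 2q_A²). Setting ∂π_A/∂q_A = 0: 275 - 6q_A - (q_R) = 0.
Rigel's profit: π_R = (325 - Q)q_R - (89q_R + q_R²). Setting ∂π_R/∂q_R = 0: 236 - 4q_R - (q_A) = 0.
Best responses: q_A = (275 - q_R)/6, q_R = (236 - q_A)/4.
Substituting one into the other gives q_A = 864/23 and q_R = 1141/23.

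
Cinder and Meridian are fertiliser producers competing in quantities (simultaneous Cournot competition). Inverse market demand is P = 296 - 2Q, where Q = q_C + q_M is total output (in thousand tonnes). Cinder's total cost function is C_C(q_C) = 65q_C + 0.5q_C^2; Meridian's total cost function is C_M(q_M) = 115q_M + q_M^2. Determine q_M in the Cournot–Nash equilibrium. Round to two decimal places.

17.04

Cinder's profit: π_C = (296 - 2Q)q_C - (65q_C + (1/2)q_C²). Setting ∂π_C/∂q_C = 0: 231 - 5q_C - 2(q_M) = 0.
Meridian's first-order condition: 181 - 6q_M - 2(q_C) = 0.
Best responses: q_C = (231 - 2q_M)/5, q_M = (181 - 2q_C)/6.
Substituting one into the other gives q_C = 512/13 and q_M = 443/26.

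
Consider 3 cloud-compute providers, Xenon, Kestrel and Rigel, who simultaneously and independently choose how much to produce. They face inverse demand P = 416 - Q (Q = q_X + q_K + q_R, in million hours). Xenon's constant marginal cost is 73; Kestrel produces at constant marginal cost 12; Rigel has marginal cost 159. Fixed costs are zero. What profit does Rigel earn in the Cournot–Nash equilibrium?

Xenon's profit: π_X = (416 - Q)q_X - (73q_X). Setting ∂π_X/∂q_X = 0: 343 - 2q_X - (q_K + q_R) = 0.
Kestrel's first-order condition: 404 - 2q_K - (q_X + q_R) = 0.
Rigel's first-order condition: 257 - 2q_R - (q_X + q_K) = 0.
Adding the 3 conditions: 1004 − 2Q − 2Q = 0, i.e. Q = 251.
Back-substituting: q_X = (343 − 251) = 92, q_K = (404 − 251) = 153, q_R = (257 − 251) = 6.
Price P = 416 - 251 = 165.
Rigel's profit: (165 - 159)·6 = 36.

36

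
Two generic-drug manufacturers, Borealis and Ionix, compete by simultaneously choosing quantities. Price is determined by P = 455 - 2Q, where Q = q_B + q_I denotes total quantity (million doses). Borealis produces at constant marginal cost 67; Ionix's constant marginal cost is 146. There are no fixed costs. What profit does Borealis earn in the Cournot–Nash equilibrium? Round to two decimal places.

Borealis's profit: π_B = (455 - 2Q)q_B - (67q_B). Setting ∂π_B/∂q_B = 0: 388 - 4q_B - 2(q_I) = 0.
Ionix's profit: π_I = (455 - 2Q)q_I - (146q_I). Setting ∂π_I/∂q_I = 0: 309 - 4q_I - 2(q_B) = 0.
Best responses: q_B = (388 - 2q_I)/4, q_I = (309 - 2q_B)/4.
Substituting one into the other gives q_B = 467/6 and q_I = 115/3.
Price P = 455 - 2·(697/6) = 668/3.
Borealis's profit: (668/3 - 67)·(467/6) = 12116.0556.

12116.06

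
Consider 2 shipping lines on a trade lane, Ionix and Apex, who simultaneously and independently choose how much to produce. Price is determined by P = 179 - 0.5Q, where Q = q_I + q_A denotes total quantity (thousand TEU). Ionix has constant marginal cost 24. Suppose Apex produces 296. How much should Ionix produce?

7

With the rival's output fixed at 296, Ionix's profit is π_I = (179 - (1/2)·296 - (1/2)q_I)q_I - (24q_I) = (31 - (1/2)q_I)q_I - (24q_I).
∂π_I/∂q_I = 7 - q_I = 0, so q_I = 7.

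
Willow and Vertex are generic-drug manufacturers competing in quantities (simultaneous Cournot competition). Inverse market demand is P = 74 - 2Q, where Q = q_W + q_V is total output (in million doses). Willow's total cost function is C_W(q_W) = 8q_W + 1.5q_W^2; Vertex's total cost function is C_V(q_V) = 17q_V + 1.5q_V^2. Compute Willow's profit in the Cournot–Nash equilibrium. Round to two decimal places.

209.32

Willow's profit: π_W = (74 - 2Q)q_W - (8q_W + (3/2)q_W²). Setting ∂π_W/∂q_W = 0: 66 - 7q_W - 2(q_V) = 0.
Vertex's first-order condition: 57 - 7q_V - 2(q_W) = 0.
Best responses: q_W = (66 - 2q_V)/7, q_V = (57 - 2q_W)/7.
Substituting one into the other gives q_W = 116/15 and q_V = 89/15.
Price P = 74 - 2·(41/3) = 140/3.
Willow's profit: (140/3)·(116/15) - 8·(116/15) - (3/2)(116/15)² = 209.3156.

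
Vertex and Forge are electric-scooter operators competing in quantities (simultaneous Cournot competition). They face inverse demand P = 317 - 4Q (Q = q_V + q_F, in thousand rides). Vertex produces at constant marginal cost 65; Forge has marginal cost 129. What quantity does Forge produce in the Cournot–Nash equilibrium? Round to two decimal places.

Vertex's profit: π_V = (317 - 4Q)q_V - (65q_V). Setting ∂π_V/∂q_V = 0: 252 - 8q_V - 4(q_F) = 0.
Forge's profit: π_F = (317 - 4Q)q_F - (129q_F). Setting ∂π_F/∂q_F = 0: 188 - 8q_F - 4(q_V) = 0.
Best responses: q_V = (252 - 4q_F)/8, q_F = (188 - 4q_V)/8.
Solving the pair: q_V = 79/3, q_F = 31/3.

10.33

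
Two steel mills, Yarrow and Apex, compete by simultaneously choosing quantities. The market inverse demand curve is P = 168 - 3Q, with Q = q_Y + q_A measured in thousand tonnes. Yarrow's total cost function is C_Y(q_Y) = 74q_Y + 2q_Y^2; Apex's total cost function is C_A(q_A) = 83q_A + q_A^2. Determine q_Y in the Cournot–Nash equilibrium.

Yarrow's profit: π_Y = (168 - 3Q)q_Y - (74q_Y + 2q_Y²). Setting ∂π_Y/∂q_Y = 0: 94 - 10q_Y - 3(q_A) = 0.
Apex's first-order condition: 85 - 8q_A - 3(q_Y) = 0.
Rearranging gives the reaction functions q_Y = (94 - 3q_A)/10 and q_A = (85 - 3q_Y)/8.
Solving the pair: q_Y = 7, q_A = 8.

7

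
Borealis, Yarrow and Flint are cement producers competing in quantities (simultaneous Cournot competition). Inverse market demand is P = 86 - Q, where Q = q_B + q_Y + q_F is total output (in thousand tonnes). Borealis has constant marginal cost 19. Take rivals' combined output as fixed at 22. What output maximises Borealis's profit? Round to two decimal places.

With rivals' combined output fixed at 22, Borealis's profit is π_B = (86 - 22 - q_B)q_B - (19q_B) = (64 - q_B)q_B - (19q_B).
∂π_B/∂q_B = 45 - 2q_B = 0, so q_B = 45/2.

22.50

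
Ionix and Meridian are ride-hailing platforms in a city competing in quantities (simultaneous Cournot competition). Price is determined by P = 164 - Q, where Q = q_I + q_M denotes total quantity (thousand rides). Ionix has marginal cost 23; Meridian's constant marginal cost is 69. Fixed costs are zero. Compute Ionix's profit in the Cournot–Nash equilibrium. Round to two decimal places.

3885.44

Ionix's profit: π_I = (164 - Q)q_I - (23q_I). Setting ∂π_I/∂q_I = 0: 141 - 2q_I - (q_M) = 0.
Meridian's first-order condition: 95 - 2q_M - (q_I) = 0.
Best responses: q_I = (141 - q_M)/2, q_M = (95 - q_I)/2.
Substituting one into the other gives q_I = 187/3 and q_M = 49/3.
Price P = 164 - 236/3 = 256/3.
Ionix's profit: (256/3 - 23)·(187/3) = 3885.4444.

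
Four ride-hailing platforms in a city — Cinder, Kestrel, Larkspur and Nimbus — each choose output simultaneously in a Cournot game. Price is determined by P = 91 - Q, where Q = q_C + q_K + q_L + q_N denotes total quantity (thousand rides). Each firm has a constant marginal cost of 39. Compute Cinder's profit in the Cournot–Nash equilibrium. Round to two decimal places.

Each firm earns π_i = (91 - Q)q_i - 39q_i.
Setting ∂π_i/∂q_i = 0 with rivals' quantities fixed: 52 - 2q_i - Σ_{j≠i} q_j = 0.
With identical firms every q_j equals q_i, so Σ_{j≠i} q_j = 3q_i and 52 = 5q_i, giving q_i = 52/5.
Price P = 91 - 208/5 = 247/5.
Cinder's profit: (247/5 - 39)·(52/5) = 108.1600.

108.16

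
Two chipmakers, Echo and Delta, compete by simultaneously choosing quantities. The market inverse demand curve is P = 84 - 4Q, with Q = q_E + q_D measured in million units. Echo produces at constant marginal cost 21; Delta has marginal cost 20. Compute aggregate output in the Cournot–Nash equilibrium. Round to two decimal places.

Echo's profit: π_E = (84 - 4Q)q_E - (21q_E). Setting ∂π_E/∂q_E = 0: 63 - 8q_E - 4(q_D) = 0.
Delta's profit: π_D = (84 - 4Q)q_D - (20q_D). Setting ∂π_D/∂q_D = 0: 64 - 8q_D - 4(q_E) = 0.
So q_E = (63 - 4q_D)/8 and q_D = (64 - 4q_E)/8.
Substituting one into the other gives q_E = 31/6 and q_D = 65/12.
Total output Q = 31/6 + 65/12 = 127/12.

10.58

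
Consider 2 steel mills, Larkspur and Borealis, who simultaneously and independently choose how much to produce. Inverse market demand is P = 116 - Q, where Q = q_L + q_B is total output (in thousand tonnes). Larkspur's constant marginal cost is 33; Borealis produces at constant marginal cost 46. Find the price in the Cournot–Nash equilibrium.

65

Larkspur's profit: π_L = (116 - Q)q_L - (33q_L). Setting ∂π_L/∂q_L = 0: 83 - 2q_L - (q_B) = 0.
Borealis's first-order condition: 70 - 2q_B - (q_L) = 0.
Rearranging gives the reaction functions q_L = (83 - q_B)/2 and q_B = (70 - q_L)/2.
Solving the pair: q_L = 32, q_B = 19.
Total output Q = 51, so price P = 116 - 51 = 65.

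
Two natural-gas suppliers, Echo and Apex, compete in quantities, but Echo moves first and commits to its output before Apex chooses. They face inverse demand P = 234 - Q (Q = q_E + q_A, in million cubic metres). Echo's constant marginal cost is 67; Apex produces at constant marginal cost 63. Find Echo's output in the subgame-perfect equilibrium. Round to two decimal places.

81.50

Solve by backward induction. Given q_E, the follower Apex maximises π_A = (234 - q_E - q_A)q_A - 63q_A.
∂π_A/∂q_A = 171 - q_E - 2q_A = 0 gives the reaction function q_A = (171 - q_E)/2.
The leader anticipates this reaction. Substituting into P = 234 - Q gives P = 297/2 - (1/2)q_E, so π_E = (297/2 - (1/2)q_E)q_E - 67q_E.
Leader FOC: 163/2 - q_E = 0, so q_E = 163/2.
Then q_A = (171 - 163/2)/2 = 179/4.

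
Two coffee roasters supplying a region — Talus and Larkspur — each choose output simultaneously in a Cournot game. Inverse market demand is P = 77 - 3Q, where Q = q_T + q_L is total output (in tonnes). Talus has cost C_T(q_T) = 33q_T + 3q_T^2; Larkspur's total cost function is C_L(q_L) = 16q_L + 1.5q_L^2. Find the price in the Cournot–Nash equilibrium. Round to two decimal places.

52.36

Talus's profit: π_T = (77 - 3Q)q_T - (33q_T + 3q_T²). Setting ∂π_T/∂q_T = 0: 44 - 12q_T - 3(q_L) = 0.
Larkspur's first-order condition: 61 - 9q_L - 3(q_T) = 0.
So q_T = (44 - 3q_L)/12 and q_L = (61 - 3q_T)/9.
Solving the pair: q_T = 71/33, q_L = 200/33.
Total output Q = 271/33, so price P = 77 - 3·(271/33) = 576/11.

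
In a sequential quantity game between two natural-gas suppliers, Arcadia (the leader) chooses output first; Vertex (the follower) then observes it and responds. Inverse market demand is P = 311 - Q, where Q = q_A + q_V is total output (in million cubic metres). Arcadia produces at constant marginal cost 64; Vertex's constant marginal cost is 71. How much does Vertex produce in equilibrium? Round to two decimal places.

56.50

Solve by backward induction. Given q_A, the follower Vertex maximises π_V = (311 - q_A - q_V)q_V - 71q_V.
Setting the follower's marginal profit to zero, 240 - q_A - 2q_V = 0, i.e. q_V = (240 - q_A)/2.
The leader anticipates this reaction. Substituting into P = 311 - Q gives P = 191 - (1/2)q_A, so π_A = (191 - (1/2)q_A)q_A - 64q_A.
Maximising: ∂π_A/∂q_A = 127 - q_A = 0, giving q_A = 127.
Then q_V = (240 - 127)/2 = 113/2.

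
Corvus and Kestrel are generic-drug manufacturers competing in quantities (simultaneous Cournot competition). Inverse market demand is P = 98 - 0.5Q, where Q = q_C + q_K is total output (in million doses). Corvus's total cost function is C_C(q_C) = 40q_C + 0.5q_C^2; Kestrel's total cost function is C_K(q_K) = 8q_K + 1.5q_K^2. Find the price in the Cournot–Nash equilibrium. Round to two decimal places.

76.19

Corvus's profit: π_C = (98 - 0.5Q)q_C - (40q_C + (1/2)q_C²). Setting ∂π_C/∂q_C = 0: 58 - 2q_C - (1/2)(q_K) = 0.
Kestrel's profit: π_K = (98 - 0.5Q)q_K - (8q_K + (3/2)q_K²). Setting ∂π_K/∂q_K = 0: 90 - 4q_K - (1/2)(q_C) = 0.
Rearranging gives the reaction functions q_C = (58 - (1/2)q_K)/2 and q_K = (90 - (1/2)q_C)/4.
Substituting one into the other gives q_C = 748/31 and q_K = 604/31.
Total output Q = 1352/31, so price P = 98 - (1/2)·(1352/31) = 76.1935.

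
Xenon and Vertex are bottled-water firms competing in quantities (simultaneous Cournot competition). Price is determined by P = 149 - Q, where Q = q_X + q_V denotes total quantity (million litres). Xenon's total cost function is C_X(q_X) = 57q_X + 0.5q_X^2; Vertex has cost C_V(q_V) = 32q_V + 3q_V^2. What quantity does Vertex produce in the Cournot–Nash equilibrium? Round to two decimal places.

Xenon's profit: π_X = (149 - Q)q_X - (57q_X + (1/2)q_X²). Setting ∂π_X/∂q_X = 0: 92 - 3q_X - (q_V) = 0.
Vertex's profit: π_V = (149 - Q)q_V - (32q_V + 3q_V²). Setting ∂π_V/∂q_V = 0: 117 - 8q_V - (q_X) = 0.
Best responses: q_X = (92 - q_V)/3, q_V = (117 - q_X)/8.
Substituting one into the other gives q_X = 619/23 and q_V = 259/23.

11.26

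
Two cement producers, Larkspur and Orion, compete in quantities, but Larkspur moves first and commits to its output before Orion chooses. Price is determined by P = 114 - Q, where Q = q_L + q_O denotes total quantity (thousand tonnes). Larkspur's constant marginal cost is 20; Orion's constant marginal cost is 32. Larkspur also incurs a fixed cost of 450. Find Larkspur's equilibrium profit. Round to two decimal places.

954.50

The follower Orion best-responds to any q_L: π_O = (114 - Q)q_O - 32q_O.
Follower FOC: 82 - q_L - 2q_O = 0, so q_O(q_L) = (82 - q_L)/2.
The leader anticipates this reaction. Substituting into P = 114 - Q gives P = 73 - (1/2)q_L, so π_L = (73 - (1/2)q_L)q_L - 20q_L.
The leader's first-order condition 53 - q_L = 0 yields q_L = 53.
Then q_O = (82 - 53)/2 = 29/2.
Price P = 114 - 135/2 = 93/2.
Larkspur's profit: (93/2 - 20)·53 - 450 = 1909/2.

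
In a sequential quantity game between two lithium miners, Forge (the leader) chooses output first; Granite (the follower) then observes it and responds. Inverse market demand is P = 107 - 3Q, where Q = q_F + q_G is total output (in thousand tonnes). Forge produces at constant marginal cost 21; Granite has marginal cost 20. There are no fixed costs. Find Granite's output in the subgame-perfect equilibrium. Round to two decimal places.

The follower Granite best-responds to any q_F: π_G = (107 - 3Q)q_G - 20q_G.
Follower FOC: 87 - 3q_F - 6q_G = 0, so q_G(q_F) = (87 - 3q_F)/6.
The leader anticipates this reaction. Substituting into P = 107 - 3Q gives P = 127/2 - (3/2)q_F, so π_F = (127/2 - (3/2)q_F)q_F - 21q_F.
Leader FOC: 85/2 - 3q_F = 0, so q_F = 85/6.
Then q_G = (87 - 3·(85/6))/6 = 89/12.

7.42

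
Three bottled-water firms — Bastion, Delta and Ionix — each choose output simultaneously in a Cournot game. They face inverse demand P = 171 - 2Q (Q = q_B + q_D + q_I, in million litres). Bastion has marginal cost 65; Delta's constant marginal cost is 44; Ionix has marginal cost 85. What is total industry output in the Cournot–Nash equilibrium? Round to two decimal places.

Bastion's profit: π_B = (171 - 2Q)q_B - (65q_B). Setting ∂π_B/∂q_B = 0: 106 - 4q_B - 2(q_D + q_I) = 0.
Delta's first-order condition: 127 - 4q_D - 2(q_B + q_I) = 0.
Ionix's profit: π_I = (171 - 2Q)q_I - (85q_I). Setting ∂π_I/∂q_I = 0: 86 - 4q_I - 2(q_B + q_D) = 0.
Adding the 3 conditions: 319 − 4Q − 4Q = 0, i.e. Q = 319/8.
Back-substituting: q_B = (106 − 319/4)/2 = 105/8, q_D = (127 − 319/4)/2 = 189/8, q_I = (86 − 319/4)/2 = 25/8.
Total output Q = 105/8 + 189/8 + 25/8 = 319/8.

39.88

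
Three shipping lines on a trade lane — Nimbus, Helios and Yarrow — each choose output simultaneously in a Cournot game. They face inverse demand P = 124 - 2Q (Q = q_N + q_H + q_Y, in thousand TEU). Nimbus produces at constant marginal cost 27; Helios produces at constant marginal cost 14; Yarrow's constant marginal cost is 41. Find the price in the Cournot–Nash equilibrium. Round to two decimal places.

51.50

Nimbus's profit: π_N = (124 - 2Q)q_N - (27q_N). Setting ∂π_N/∂q_N = 0: 97 - 4q_N - 2(q_H + q_Y) = 0.
Helios's first-order condition: 110 - 4q_H - 2(q_N + q_Y) = 0.
Yarrow's first-order condition: 83 - 4q_Y - 2(q_N + q_H) = 0.
Summing all 3 equations gives 290 − 8Q = 0, hence Q = 145/4.
Back-substituting: q_N = (97 − 145/2)/2 = 49/4, q_H = (110 − 145/2)/2 = 75/4, q_Y = (83 − 145/2)/2 = 21/4.
Total output Q = 145/4, so price P = 124 - 2·(145/4) = 103/2.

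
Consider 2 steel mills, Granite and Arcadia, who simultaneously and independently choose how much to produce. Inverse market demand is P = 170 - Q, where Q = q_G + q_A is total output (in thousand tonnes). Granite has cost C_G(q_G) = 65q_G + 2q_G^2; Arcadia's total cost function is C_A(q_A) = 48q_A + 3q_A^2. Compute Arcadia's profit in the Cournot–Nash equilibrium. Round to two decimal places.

711.87

Granite's profit: π_G = (170 - Q)q_G - (65q_G + 2q_G²). Setting ∂π_G/∂q_G = 0: 105 - 6q_G - (q_A) = 0.
Arcadia's first-order condition: 122 - 8q_A - (q_G) = 0.
So q_G = (105 - q_A)/6 and q_A = (122 - q_G)/8.
Solving the pair: q_G = 718/47, q_A = 627/47.
Price P = 170 - 1345/47 = 141.3830.
Arcadia's profit: 141.3830·(627/47) - 48·(627/47) - 3(627/47)² = 711.8678.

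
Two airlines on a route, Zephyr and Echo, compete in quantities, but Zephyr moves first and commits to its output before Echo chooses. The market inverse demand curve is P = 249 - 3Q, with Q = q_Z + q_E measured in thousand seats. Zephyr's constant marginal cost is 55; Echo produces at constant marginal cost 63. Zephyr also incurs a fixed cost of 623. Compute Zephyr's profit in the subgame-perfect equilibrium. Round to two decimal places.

1077.17

Solve by backward induction. Given q_Z, the follower Echo maximises π_E = (249 - 3q_Z - 3q_E)q_E - 63q_E.
Setting the follower's marginal profit to zero, 186 - 3q_Z - 6q_E = 0, i.e. q_E = (186 - 3q_Z)/6.
Zephyr substitutes q_E(q_Z) into its own profit: π_Z = q_Z(249 - 3q_Z - (186 - 3q_Z)/2) - 55q_Z = (156 - (3/2)q_Z)q_Z - 55q_Z.
The leader's first-order condition 101 - 3q_Z = 0 yields q_Z = 101/3.
Then q_E = (186 - 3·(101/3))/6 = 85/6.
Price P = 249 - 3·(287/6) = 211/2.
Zephyr's profit: (211/2 - 55)·(101/3) - 623 = 1077.1667.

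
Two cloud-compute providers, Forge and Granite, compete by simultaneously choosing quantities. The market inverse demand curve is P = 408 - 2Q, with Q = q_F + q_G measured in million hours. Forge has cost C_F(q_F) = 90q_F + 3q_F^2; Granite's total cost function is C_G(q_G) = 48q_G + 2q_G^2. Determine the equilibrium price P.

Forge's profit: π_F = (408 - 2Q)q_F - (90q_F + 3q_F²). Setting ∂π_F/∂q_F = 0: 318 - 10q_F - 2(q_G) = 0.
Granite's first-order condition: 360 - 8q_G - 2(q_F) = 0.
So q_F = (318 - 2q_G)/10 and q_G = (360 - 2q_F)/8.
Solving the pair: q_F = 24, q_G = 39.
Total output Q = 63, so price P = 408 - 2·63 = 282.

282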